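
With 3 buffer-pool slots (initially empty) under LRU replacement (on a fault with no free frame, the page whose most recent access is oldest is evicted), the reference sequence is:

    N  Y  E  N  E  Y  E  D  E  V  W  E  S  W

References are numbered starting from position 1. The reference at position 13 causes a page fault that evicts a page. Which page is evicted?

V

pos 1: N → fault, frames [N]
pos 2: Y → fault, frames [N, Y]
pos 3: E → fault, frames [N, Y, E]
pos 4: N → hit
pos 5: E → hit
pos 6: Y → hit
pos 7: E → hit
pos 8: D → fault, evict N, frames [Y, E, D]
pos 9: E → hit
pos 10: V → fault, evict Y, frames [D, E, V]
pos 11: W → fault, evict D, frames [E, V, W]
pos 12: E → hit
pos 13: S → fault, evict V, frames [W, E, S]
At position 13, page V is evicted.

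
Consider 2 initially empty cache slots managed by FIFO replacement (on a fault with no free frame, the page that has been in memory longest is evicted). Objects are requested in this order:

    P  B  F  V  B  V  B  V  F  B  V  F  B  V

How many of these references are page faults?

P: miss, frames (P)
B: miss, frames (P B)
F: miss, evict P, frames (B F)
V: miss, evict B, frames (F V)
B: miss, evict F, frames (V B)
V: hit
B: hit
V: hit
F: miss, evict V, frames (B F)
B: hit
V: miss, evict B, frames (F V)
F: hit
B: miss, evict F, frames (V B)
V: hit
Page faults: 8.

8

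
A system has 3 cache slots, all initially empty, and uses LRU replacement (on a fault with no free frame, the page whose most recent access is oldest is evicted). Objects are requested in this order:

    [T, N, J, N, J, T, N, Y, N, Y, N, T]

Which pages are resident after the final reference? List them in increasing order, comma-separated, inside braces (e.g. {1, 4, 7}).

{N, T, Y}

T → miss, frames [T]
N → miss, frames [T, N]
J → miss, frames [T, N, J]
N → hit
J → hit
T → hit
N → hit
Y → miss, evict J, frames [T, N, Y]
N → hit
Y → hit
N → hit
T → hit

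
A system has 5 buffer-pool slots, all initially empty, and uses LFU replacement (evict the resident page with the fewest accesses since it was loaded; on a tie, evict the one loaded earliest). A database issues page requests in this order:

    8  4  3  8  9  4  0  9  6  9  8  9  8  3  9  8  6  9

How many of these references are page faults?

7

8 → fault, frames (8)
4 → fault, frames (8 4)
3 → fault, frames (8 4 3)
8 → hit
9 → fault, frames (8 4 3 9)
4 → hit
0 → fault, frames (8 4 3 9 0)
9 → hit
6 → fault, evict 3, frames (8 4 9 0 6)
9 → hit
8 → hit
9 → hit
8 → hit
3 → fault, evict 0, frames (8 4 9 6 3)
9 → hit
8 → hit
6 → hit
9 → hit
Page faults: 7.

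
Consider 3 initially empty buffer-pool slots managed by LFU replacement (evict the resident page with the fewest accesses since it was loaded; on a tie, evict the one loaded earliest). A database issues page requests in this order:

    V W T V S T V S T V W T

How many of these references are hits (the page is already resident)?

V → fault, frames [V]
W → fault, frames [V, W]
T → fault, frames [V, W, T]
V → hit
S → fault, evict W, frames [V, T, S]
T → hit
V → hit
S → hit
T → hit
V → hit
W → fault, evict S, frames [V, T, W]
T → hit
Hits: 7.

7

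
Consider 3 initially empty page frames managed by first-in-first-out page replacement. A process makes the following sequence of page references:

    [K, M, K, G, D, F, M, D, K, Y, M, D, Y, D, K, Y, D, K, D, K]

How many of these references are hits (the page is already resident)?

11

K: fault, frames [K]
M: fault, frames [K, M]
K: hit
G: fault, frames [K, M, G]
D: fault, evict K, frames [M, G, D]
F: fault, evict M, frames [G, D, F]
M: fault, evict G, frames [D, F, M]
D: hit
K: fault, evict D, frames [F, M, K]
Y: fault, evict F, frames [M, K, Y]
M: hit
D: fault, evict M, frames [K, Y, D]
Y: hit
D: hit
K: hit
Y: hit
D: hit
K: hit
D: hit
K: hit
Hits: 11.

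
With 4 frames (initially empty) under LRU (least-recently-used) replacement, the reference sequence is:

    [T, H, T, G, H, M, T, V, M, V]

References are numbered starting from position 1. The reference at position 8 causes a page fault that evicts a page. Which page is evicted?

pos 1: T -> miss, frames (T)
pos 2: H -> miss, frames (T H)
pos 3: T -> hit
pos 4: G -> miss, frames (H T G)
pos 5: H -> hit
pos 6: M -> miss, frames (T G H M)
pos 7: T -> hit
pos 8: V -> miss, evict G, frames (H M T V)
At position 8, page G is evicted.

G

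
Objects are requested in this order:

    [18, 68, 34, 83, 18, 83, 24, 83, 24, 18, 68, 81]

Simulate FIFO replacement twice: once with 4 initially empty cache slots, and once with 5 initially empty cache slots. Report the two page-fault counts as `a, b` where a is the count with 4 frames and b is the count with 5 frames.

8, 6

4 frames: F F F F . . F . . F F F → 8 faults.
5 frames: F F F F . . F . . . . F → 6 faults.
6 < 8: adding a frame reduced faults, as is typical.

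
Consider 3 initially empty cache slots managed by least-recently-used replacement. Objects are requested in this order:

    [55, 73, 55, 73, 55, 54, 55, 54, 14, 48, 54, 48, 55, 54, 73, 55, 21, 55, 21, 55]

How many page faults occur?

55 -> fault, frames {55}
73 -> fault, frames {55,73}
55 -> hit
73 -> hit
55 -> hit
54 -> fault, frames {73,55,54}
55 -> hit
54 -> hit
14 -> fault, evict 73, frames {55,54,14}
48 -> fault, evict 55, frames {54,14,48}
54 -> hit
48 -> hit
55 -> fault, evict 14, frames {54,48,55}
54 -> hit
73 -> fault, evict 48, frames {55,54,73}
55 -> hit
21 -> fault, evict 54, frames {73,55,21}
55 -> hit
21 -> hit
55 -> hit
Page faults: 8.

8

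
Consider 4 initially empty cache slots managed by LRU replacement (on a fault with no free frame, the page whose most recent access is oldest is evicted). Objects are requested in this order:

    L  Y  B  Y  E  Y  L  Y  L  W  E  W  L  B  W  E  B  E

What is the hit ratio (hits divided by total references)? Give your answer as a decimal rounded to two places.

0.67

L -> fault, frames (L)
Y -> fault, frames (L Y)
B -> fault, frames (L Y B)
Y -> hit
E -> fault, frames (L B Y E)
Y -> hit
L -> hit
Y -> hit
L -> hit
W -> fault, evict B, frames (E Y L W)
E -> hit
W -> hit
L -> hit
B -> fault, evict Y, frames (E W L B)
W -> hit
E -> hit
B -> hit
E -> hit
Hits: 12 of 18 references → 12/18 = 0.6667.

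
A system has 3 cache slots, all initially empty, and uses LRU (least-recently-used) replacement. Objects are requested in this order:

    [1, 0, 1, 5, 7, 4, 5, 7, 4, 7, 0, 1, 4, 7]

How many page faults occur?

9

1 -> miss, frames (1)
0 -> miss, frames (1 0)
1 -> hit
5 -> miss, frames (0 1 5)
7 -> miss, evict 0, frames (1 5 7)
4 -> miss, evict 1, frames (5 7 4)
5 -> hit
7 -> hit
4 -> hit
7 -> hit
0 -> miss, evict 5, frames (4 7 0)
1 -> miss, evict 4, frames (7 0 1)
4 -> miss, evict 7, frames (0 1 4)
7 -> miss, evict 0, frames (1 4 7)
Page faults: 9.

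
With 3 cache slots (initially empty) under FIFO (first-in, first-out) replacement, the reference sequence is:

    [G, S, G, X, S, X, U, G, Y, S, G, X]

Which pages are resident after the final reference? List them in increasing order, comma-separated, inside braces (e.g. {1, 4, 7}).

G → fault, frames [G]
S → fault, frames [G, S]
G → hit
X → fault, frames [G, S, X]
S → hit
X → hit
U → fault, evict G, frames [S, X, U]
G → fault, evict S, frames [X, U, G]
Y → fault, evict X, frames [U, G, Y]
S → fault, evict U, frames [G, Y, S]
G → hit
X → fault, evict G, frames [Y, S, X]

{S, X, Y}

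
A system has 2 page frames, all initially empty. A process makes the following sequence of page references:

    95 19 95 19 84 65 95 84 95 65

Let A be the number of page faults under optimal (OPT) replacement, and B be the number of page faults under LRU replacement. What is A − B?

-1

Under OPT: F F . . F F . F . F → 6 faults.
Under LRU: F F . . F F F F . F → 7 faults.
A − B = 6 − 7 = -1.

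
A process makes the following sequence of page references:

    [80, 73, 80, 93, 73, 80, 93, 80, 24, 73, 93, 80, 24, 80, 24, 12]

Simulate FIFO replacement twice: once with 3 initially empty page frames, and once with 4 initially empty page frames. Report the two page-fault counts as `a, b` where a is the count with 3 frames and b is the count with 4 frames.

6, 5

3 frames: F F . F . . . . F . . F . . . F → 6 faults.
4 frames: F F . F . . . . F . . . . . . F → 5 faults.
5 < 6: adding a frame reduced faults, as is typical.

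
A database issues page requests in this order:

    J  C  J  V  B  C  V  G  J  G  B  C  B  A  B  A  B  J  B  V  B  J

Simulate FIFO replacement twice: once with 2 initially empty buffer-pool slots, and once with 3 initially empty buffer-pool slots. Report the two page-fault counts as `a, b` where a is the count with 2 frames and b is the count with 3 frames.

16, 12

2 frames: F F . F F F F F F . F F . F F . . F . F F F → 16 faults.
3 frames: F F . F F . . F F . . F F F . . . F . F F . → 12 faults.
12 < 16: adding a frame reduced faults, as is typical.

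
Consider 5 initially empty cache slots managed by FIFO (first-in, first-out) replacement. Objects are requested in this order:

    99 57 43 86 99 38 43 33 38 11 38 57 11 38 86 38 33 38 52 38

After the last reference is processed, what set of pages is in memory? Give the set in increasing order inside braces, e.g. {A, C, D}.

{11, 33, 38, 52, 57}

99: miss, frames (99)
57: miss, frames (99 57)
43: miss, frames (99 57 43)
86: miss, frames (99 57 43 86)
99: hit
38: miss, frames (99 57 43 86 38)
43: hit
33: miss, evict 99, frames (57 43 86 38 33)
38: hit
11: miss, evict 57, frames (43 86 38 33 11)
38: hit
57: miss, evict 43, frames (86 38 33 11 57)
11: hit
38: hit
86: hit
38: hit
33: hit
38: hit
52: miss, evict 86, frames (38 33 11 57 52)
38: hit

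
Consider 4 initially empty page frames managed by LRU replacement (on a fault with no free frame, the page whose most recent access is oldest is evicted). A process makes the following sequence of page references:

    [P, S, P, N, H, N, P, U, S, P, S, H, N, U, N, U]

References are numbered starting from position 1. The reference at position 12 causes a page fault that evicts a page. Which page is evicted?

pos 1: P -> fault, frames (P)
pos 2: S -> fault, frames (P S)
pos 3: P -> hit
pos 4: N -> fault, frames (S P N)
pos 5: H -> fault, frames (S P N H)
pos 6: N -> hit
pos 7: P -> hit
pos 8: U -> fault, evict S, frames (H N P U)
pos 9: S -> fault, evict H, frames (N P U S)
pos 10: P -> hit
pos 11: S -> hit
pos 12: H -> fault, evict N, frames (U P S H)
At position 12, page N is evicted.

N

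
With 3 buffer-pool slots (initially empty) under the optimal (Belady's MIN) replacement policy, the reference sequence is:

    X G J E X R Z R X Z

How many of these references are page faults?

X: fault, frames [X]
G: fault, frames [X, G]
J: fault, frames [X, G, J]
E: fault, evict J, frames [X, G, E]
X: hit
R: fault, evict E, frames [X, G, R]
Z: fault, evict G, frames [X, R, Z]
R: hit
X: hit
Z: hit
Page faults: 6.

6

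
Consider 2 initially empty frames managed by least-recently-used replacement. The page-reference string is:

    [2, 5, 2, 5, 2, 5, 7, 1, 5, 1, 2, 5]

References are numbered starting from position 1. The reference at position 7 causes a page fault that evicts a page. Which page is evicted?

2

pos 1: 2 -> fault, frames {2}
pos 2: 5 -> fault, frames {2,5}
pos 3: 2 -> hit
pos 4: 5 -> hit
pos 5: 2 -> hit
pos 6: 5 -> hit
pos 7: 7 -> fault, evict 2, frames {5,7}
At position 7, page 2 is evicted.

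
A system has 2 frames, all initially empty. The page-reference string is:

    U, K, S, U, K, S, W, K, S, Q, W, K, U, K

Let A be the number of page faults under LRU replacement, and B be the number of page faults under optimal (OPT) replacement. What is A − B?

4

Under LRU: F F F F F F F F F F F F F . → 13 faults.
Under OPT: F F F . F . F . F F . F F . → 9 faults.
A − B = 13 − 9 = 4.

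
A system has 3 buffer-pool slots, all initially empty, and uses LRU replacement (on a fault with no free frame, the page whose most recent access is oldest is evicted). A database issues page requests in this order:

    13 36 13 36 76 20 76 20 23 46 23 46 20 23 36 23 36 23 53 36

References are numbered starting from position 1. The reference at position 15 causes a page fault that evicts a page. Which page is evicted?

46

pos 1: 13 → fault, frames (13)
pos 2: 36 → fault, frames (13 36)
pos 3: 13 → hit
pos 4: 36 → hit
pos 5: 76 → fault, frames (13 36 76)
pos 6: 20 → fault, evict 13, frames (36 76 20)
pos 7: 76 → hit
pos 8: 20 → hit
pos 9: 23 → fault, evict 36, frames (76 20 23)
pos 10: 46 → fault, evict 76, frames (20 23 46)
pos 11: 23 → hit
pos 12: 46 → hit
pos 13: 20 → hit
pos 14: 23 → hit
pos 15: 36 → fault, evict 46, frames (20 23 36)
At position 15, page 46 is evicted.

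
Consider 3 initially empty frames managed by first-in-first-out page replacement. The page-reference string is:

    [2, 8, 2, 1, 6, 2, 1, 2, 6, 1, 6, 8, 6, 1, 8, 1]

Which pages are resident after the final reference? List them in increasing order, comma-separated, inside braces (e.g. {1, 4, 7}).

2: fault, frames {2}
8: fault, frames {2,8}
2: hit
1: fault, frames {2,8,1}
6: fault, evict 2, frames {8,1,6}
2: fault, evict 8, frames {1,6,2}
1: hit
2: hit
6: hit
1: hit
6: hit
8: fault, evict 1, frames {6,2,8}
6: hit
1: fault, evict 6, frames {2,8,1}
8: hit
1: hit

{1, 2, 8}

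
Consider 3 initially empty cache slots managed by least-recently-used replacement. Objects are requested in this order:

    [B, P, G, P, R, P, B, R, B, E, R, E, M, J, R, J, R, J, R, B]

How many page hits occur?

B -> miss, frames {B}
P -> miss, frames {B,P}
G -> miss, frames {B,P,G}
P -> hit
R -> miss, evict B, frames {G,P,R}
P -> hit
B -> miss, evict G, frames {R,P,B}
R -> hit
B -> hit
E -> miss, evict P, frames {R,B,E}
R -> hit
E -> hit
M -> miss, evict B, frames {R,E,M}
J -> miss, evict R, frames {E,M,J}
R -> miss, evict E, frames {M,J,R}
J -> hit
R -> hit
J -> hit
R -> hit
B -> miss, evict M, frames {J,R,B}
Hits: 10.

10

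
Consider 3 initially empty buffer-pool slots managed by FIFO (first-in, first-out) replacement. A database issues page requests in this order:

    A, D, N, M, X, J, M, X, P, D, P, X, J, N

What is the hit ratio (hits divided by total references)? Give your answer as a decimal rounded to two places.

A → fault, frames [A]
D → fault, frames [A, D]
N → fault, frames [A, D, N]
M → fault, evict A, frames [D, N, M]
X → fault, evict D, frames [N, M, X]
J → fault, evict N, frames [M, X, J]
M → hit
X → hit
P → fault, evict M, frames [X, J, P]
D → fault, evict X, frames [J, P, D]
P → hit
X → fault, evict J, frames [P, D, X]
J → fault, evict P, frames [D, X, J]
N → fault, evict D, frames [X, J, N]
Hits: 3 of 14 references → 3/14 = 0.2143.

0.21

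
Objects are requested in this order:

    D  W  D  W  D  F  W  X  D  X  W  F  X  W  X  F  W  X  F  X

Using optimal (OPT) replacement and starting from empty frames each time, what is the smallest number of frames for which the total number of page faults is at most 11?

2

f=1: 20 faults
f=2: 10 faults
f=3: 5 faults
f=4: 4 faults
Smallest f with faults ≤ 11 is 2.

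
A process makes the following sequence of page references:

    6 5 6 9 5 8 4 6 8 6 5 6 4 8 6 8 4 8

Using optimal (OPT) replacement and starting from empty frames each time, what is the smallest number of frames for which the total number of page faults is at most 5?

f=1: 18 faults
f=2: 10 faults
f=3: 7 faults
f=4: 5 faults
f=5: 5 faults
Smallest f with faults ≤ 5 is 4.

4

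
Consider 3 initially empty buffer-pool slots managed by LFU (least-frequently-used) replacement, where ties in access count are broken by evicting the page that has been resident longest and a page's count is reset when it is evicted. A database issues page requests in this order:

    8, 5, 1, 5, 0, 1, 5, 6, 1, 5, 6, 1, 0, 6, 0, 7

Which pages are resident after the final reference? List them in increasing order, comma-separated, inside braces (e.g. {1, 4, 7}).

{1, 5, 7}

8 → miss, frames {8}
5 → miss, frames {8,5}
1 → miss, frames {8,5,1}
5 → hit
0 → miss, evict 8, frames {5,1,0}
1 → hit
5 → hit
6 → miss, evict 0, frames {5,1,6}
1 → hit
5 → hit
6 → hit
1 → hit
0 → miss, evict 6, frames {5,1,0}
6 → miss, evict 0, frames {5,1,6}
0 → miss, evict 6, frames {5,1,0}
7 → miss, evict 0, frames {5,1,7}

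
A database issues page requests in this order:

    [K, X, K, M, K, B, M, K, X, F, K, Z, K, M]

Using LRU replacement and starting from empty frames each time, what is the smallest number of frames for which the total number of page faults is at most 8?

f=1: 14 faults
f=2: 11 faults
f=3: 8 faults
f=4: 7 faults
f=5: 6 faults
f=6: 6 faults
Smallest f with faults ≤ 8 is 3.

3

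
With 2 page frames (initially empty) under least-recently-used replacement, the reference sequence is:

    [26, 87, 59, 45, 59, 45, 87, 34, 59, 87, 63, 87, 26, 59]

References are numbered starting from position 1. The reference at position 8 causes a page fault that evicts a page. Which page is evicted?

45

pos 1: 26: fault, frames (26)
pos 2: 87: fault, frames (26 87)
pos 3: 59: fault, evict 26, frames (87 59)
pos 4: 45: fault, evict 87, frames (59 45)
pos 5: 59: hit
pos 6: 45: hit
pos 7: 87: fault, evict 59, frames (45 87)
pos 8: 34: fault, evict 45, frames (87 34)
At position 8, page 45 is evicted.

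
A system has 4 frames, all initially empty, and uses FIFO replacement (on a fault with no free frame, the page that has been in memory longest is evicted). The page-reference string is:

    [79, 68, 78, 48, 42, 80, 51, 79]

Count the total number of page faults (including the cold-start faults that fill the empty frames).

8

79 → miss, frames [79]
68 → miss, frames [79, 68]
78 → miss, frames [79, 68, 78]
48 → miss, frames [79, 68, 78, 48]
42 → miss, evict 79, frames [68, 78, 48, 42]
80 → miss, evict 68, frames [78, 48, 42, 80]
51 → miss, evict 78, frames [48, 42, 80, 51]
79 → miss, evict 48, frames [42, 80, 51, 79]
Page faults: 8.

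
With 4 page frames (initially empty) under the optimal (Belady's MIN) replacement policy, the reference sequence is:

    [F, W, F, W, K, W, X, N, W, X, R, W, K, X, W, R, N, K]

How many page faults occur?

7

F -> fault, frames {F}
W -> fault, frames {F,W}
F -> hit
W -> hit
K -> fault, frames {F,W,K}
W -> hit
X -> fault, frames {F,W,K,X}
N -> fault, evict F, frames {W,K,X,N}
W -> hit
X -> hit
R -> fault, evict N, frames {W,K,X,R}
W -> hit
K -> hit
X -> hit
W -> hit
R -> hit
N -> fault, evict R, frames {W,K,X,N}
K -> hit
Page faults: 7.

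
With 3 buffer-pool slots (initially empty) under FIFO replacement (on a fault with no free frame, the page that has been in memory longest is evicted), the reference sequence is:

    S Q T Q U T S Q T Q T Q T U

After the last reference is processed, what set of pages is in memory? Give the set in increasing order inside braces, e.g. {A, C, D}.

S: fault, frames [S]
Q: fault, frames [S, Q]
T: fault, frames [S, Q, T]
Q: hit
U: fault, evict S, frames [Q, T, U]
T: hit
S: fault, evict Q, frames [T, U, S]
Q: fault, evict T, frames [U, S, Q]
T: fault, evict U, frames [S, Q, T]
Q: hit
T: hit
Q: hit
T: hit
U: fault, evict S, frames [Q, T, U]

{Q, T, U}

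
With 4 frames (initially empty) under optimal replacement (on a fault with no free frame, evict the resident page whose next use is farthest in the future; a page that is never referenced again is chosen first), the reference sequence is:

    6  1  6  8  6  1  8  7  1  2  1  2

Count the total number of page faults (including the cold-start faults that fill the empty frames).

5

6 -> miss, frames [6]
1 -> miss, frames [6, 1]
6 -> hit
8 -> miss, frames [6, 1, 8]
6 -> hit
1 -> hit
8 -> hit
7 -> miss, frames [6, 1, 8, 7]
1 -> hit
2 -> miss, evict 7, frames [6, 1, 8, 2]
1 -> hit
2 -> hit
Page faults: 5.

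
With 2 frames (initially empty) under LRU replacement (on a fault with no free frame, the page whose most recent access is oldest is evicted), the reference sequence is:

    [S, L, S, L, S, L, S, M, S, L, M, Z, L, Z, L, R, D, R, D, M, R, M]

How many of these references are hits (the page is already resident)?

S -> miss, frames (S)
L -> miss, frames (S L)
S -> hit
L -> hit
S -> hit
L -> hit
S -> hit
M -> miss, evict L, frames (S M)
S -> hit
L -> miss, evict M, frames (S L)
M -> miss, evict S, frames (L M)
Z -> miss, evict L, frames (M Z)
L -> miss, evict M, frames (Z L)
Z -> hit
L -> hit
R -> miss, evict Z, frames (L R)
D -> miss, evict L, frames (R D)
R -> hit
D -> hit
M -> miss, evict R, frames (D M)
R -> miss, evict D, frames (M R)
M -> hit
Hits: 11.

11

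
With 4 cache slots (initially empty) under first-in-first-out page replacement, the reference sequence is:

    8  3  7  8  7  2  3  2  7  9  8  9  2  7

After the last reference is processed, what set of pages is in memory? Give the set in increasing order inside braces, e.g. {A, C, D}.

8 -> miss, frames [8]
3 -> miss, frames [8, 3]
7 -> miss, frames [8, 3, 7]
8 -> hit
7 -> hit
2 -> miss, frames [8, 3, 7, 2]
3 -> hit
2 -> hit
7 -> hit
9 -> miss, evict 8, frames [3, 7, 2, 9]
8 -> miss, evict 3, frames [7, 2, 9, 8]
9 -> hit
2 -> hit
7 -> hit

{2, 7, 8, 9}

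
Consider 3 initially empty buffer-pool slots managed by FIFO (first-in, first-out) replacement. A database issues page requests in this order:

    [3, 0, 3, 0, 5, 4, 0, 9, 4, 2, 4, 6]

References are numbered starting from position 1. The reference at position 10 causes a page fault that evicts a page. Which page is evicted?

pos 1: 3 -> fault, frames (3)
pos 2: 0 -> fault, frames (3 0)
pos 3: 3 -> hit
pos 4: 0 -> hit
pos 5: 5 -> fault, frames (3 0 5)
pos 6: 4 -> fault, evict 3, frames (0 5 4)
pos 7: 0 -> hit
pos 8: 9 -> fault, evict 0, frames (5 4 9)
pos 9: 4 -> hit
pos 10: 2 -> fault, evict 5, frames (4 9 2)
At position 10, page 5 is evicted.

5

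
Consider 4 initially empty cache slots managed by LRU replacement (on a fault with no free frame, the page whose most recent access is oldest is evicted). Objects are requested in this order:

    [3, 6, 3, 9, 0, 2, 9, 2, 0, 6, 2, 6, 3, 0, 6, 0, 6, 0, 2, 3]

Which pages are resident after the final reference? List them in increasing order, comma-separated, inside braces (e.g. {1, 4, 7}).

3 -> fault, frames {3}
6 -> fault, frames {3,6}
3 -> hit
9 -> fault, frames {6,3,9}
0 -> fault, frames {6,3,9,0}
2 -> fault, evict 6, frames {3,9,0,2}
9 -> hit
2 -> hit
0 -> hit
6 -> fault, evict 3, frames {9,2,0,6}
2 -> hit
6 -> hit
3 -> fault, evict 9, frames {0,2,6,3}
0 -> hit
6 -> hit
0 -> hit
6 -> hit
0 -> hit
2 -> hit
3 -> hit

{0, 2, 3, 6}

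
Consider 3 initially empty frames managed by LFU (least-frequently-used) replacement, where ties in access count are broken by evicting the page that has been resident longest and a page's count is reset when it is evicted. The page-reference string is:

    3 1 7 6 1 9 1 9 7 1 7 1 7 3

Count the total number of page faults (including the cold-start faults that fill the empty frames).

3: miss, frames [3]
1: miss, frames [3, 1]
7: miss, frames [3, 1, 7]
6: miss, evict 3, frames [1, 7, 6]
1: hit
9: miss, evict 7, frames [1, 6, 9]
1: hit
9: hit
7: miss, evict 6, frames [1, 9, 7]
1: hit
7: hit
1: hit
7: hit
3: miss, evict 9, frames [1, 7, 3]
Page faults: 7.

7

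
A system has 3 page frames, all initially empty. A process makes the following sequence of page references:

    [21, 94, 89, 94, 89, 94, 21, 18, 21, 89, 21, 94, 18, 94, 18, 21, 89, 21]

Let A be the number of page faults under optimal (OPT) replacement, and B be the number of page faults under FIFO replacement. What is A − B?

Under OPT: F F F . . . . F . . . F . . . . F . → 6 faults.
Under FIFO: F F F . . . . F F . . F . . . . F . → 7 faults.
A − B = 6 − 7 = -1.

-1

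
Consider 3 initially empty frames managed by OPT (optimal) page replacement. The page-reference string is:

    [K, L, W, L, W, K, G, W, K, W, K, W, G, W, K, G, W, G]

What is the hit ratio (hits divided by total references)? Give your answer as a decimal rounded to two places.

K -> fault, frames [K]
L -> fault, frames [K, L]
W -> fault, frames [K, L, W]
L -> hit
W -> hit
K -> hit
G -> fault, evict L, frames [K, W, G]
W -> hit
K -> hit
W -> hit
K -> hit
W -> hit
G -> hit
W -> hit
K -> hit
G -> hit
W -> hit
G -> hit
Hits: 14 of 18 references → 14/18 = 0.7778.

0.78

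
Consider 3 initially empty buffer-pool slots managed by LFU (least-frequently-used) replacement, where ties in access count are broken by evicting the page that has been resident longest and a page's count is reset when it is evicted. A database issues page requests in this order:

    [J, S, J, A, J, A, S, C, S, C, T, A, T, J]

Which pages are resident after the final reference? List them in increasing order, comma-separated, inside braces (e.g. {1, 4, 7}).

J -> fault, frames {J}
S -> fault, frames {J,S}
J -> hit
A -> fault, frames {J,S,A}
J -> hit
A -> hit
S -> hit
C -> fault, evict S, frames {J,A,C}
S -> fault, evict C, frames {J,A,S}
C -> fault, evict S, frames {J,A,C}
T -> fault, evict C, frames {J,A,T}
A -> hit
T -> hit
J -> hit

{A, J, T}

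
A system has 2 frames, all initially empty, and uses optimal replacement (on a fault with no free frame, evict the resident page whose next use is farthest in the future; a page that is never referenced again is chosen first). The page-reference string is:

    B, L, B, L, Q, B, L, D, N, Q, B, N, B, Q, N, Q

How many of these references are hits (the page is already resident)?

8

B → fault, frames {B}
L → fault, frames {B,L}
B → hit
L → hit
Q → fault, evict L, frames {B,Q}
B → hit
L → fault, evict B, frames {Q,L}
D → fault, evict L, frames {Q,D}
N → fault, evict D, frames {Q,N}
Q → hit
B → fault, evict Q, frames {N,B}
N → hit
B → hit
Q → fault, evict B, frames {N,Q}
N → hit
Q → hit
Hits: 8.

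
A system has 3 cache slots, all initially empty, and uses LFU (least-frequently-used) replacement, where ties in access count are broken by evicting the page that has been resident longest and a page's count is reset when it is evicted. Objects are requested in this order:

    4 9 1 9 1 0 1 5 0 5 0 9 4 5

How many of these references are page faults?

10

4: fault, frames {4}
9: fault, frames {4,9}
1: fault, frames {4,9,1}
9: hit
1: hit
0: fault, evict 4, frames {9,1,0}
1: hit
5: fault, evict 0, frames {9,1,5}
0: fault, evict 5, frames {9,1,0}
5: fault, evict 0, frames {9,1,5}
0: fault, evict 5, frames {9,1,0}
9: hit
4: fault, evict 0, frames {9,1,4}
5: fault, evict 4, frames {9,1,5}
Page faults: 10.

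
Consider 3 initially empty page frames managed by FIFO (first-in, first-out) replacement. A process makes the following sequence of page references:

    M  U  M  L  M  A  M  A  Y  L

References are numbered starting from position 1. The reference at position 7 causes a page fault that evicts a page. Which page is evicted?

U

pos 1: M: miss, frames (M)
pos 2: U: miss, frames (M U)
pos 3: M: hit
pos 4: L: miss, frames (M U L)
pos 5: M: hit
pos 6: A: miss, evict M, frames (U L A)
pos 7: M: miss, evict U, frames (L A M)
At position 7, page U is evicted.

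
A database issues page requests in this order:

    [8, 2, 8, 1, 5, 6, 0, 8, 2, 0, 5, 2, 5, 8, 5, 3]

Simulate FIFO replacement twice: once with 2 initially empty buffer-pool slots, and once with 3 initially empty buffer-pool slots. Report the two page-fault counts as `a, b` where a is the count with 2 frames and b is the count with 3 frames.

14, 10

2 frames: F F . F F F F F F F F F . F F F → 14 faults.
3 frames: F F . F F F F F F . F . . . . F → 10 faults.
10 < 14: adding a frame reduced faults, as is typical.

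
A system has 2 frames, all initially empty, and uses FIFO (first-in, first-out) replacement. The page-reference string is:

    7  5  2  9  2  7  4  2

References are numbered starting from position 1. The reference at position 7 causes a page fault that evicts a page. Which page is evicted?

9

pos 1: 7: miss, frames [7]
pos 2: 5: miss, frames [7, 5]
pos 3: 2: miss, evict 7, frames [5, 2]
pos 4: 9: miss, evict 5, frames [2, 9]
pos 5: 2: hit
pos 6: 7: miss, evict 2, frames [9, 7]
pos 7: 4: miss, evict 9, frames [7, 4]
At position 7, page 9 is evicted.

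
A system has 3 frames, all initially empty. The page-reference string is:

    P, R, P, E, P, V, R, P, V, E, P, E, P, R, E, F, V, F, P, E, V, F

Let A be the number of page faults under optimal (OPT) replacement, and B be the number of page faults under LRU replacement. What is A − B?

Under OPT: F F . F . F . . . F . . . . . F F . . F . . → 8 faults.
Under LRU: F F . F . F F . . F . . . F . F F . F F F F → 13 faults.
A − B = 8 − 13 = -5.

-5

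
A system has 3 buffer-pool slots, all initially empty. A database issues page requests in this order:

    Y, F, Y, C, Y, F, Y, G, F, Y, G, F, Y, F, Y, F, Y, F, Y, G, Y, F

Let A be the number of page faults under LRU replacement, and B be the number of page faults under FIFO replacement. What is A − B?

-2

Under LRU: F F . F . . . F . . . . . . . . . . . . . . → 4 faults.
Under FIFO: F F . F . . . F . F . F . . . . . . . . . . → 6 faults.
A − B = 4 − 6 = -2.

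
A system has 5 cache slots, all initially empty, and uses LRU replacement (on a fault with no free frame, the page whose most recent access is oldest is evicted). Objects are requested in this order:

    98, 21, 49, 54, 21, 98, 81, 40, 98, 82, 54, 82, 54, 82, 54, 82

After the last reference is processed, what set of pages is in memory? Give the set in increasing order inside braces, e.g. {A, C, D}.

{40, 54, 81, 82, 98}

98 → miss, frames [98]
21 → miss, frames [98, 21]
49 → miss, frames [98, 21, 49]
54 → miss, frames [98, 21, 49, 54]
21 → hit
98 → hit
81 → miss, frames [49, 54, 21, 98, 81]
40 → miss, evict 49, frames [54, 21, 98, 81, 40]
98 → hit
82 → miss, evict 54, frames [21, 81, 40, 98, 82]
54 → miss, evict 21, frames [81, 40, 98, 82, 54]
82 → hit
54 → hit
82 → hit
54 → hit
82 → hit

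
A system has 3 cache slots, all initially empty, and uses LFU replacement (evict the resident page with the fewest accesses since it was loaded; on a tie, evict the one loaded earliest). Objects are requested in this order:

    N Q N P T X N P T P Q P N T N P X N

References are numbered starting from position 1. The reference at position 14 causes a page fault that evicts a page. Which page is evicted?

Q

pos 1: N → fault, frames {N}
pos 2: Q → fault, frames {N,Q}
pos 3: N → hit
pos 4: P → fault, frames {N,Q,P}
pos 5: T → fault, evict Q, frames {N,P,T}
pos 6: X → fault, evict P, frames {N,T,X}
pos 7: N → hit
pos 8: P → fault, evict T, frames {N,X,P}
pos 9: T → fault, evict X, frames {N,P,T}
pos 10: P → hit
pos 11: Q → fault, evict T, frames {N,P,Q}
pos 12: P → hit
pos 13: N → hit
pos 14: T → fault, evict Q, frames {N,P,T}
At position 14, page Q is evicted.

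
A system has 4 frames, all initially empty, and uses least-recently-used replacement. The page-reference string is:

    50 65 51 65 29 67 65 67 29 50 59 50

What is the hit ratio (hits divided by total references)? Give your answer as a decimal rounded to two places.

0.42

50 → miss, frames (50)
65 → miss, frames (50 65)
51 → miss, frames (50 65 51)
65 → hit
29 → miss, frames (50 51 65 29)
67 → miss, evict 50, frames (51 65 29 67)
65 → hit
67 → hit
29 → hit
50 → miss, evict 51, frames (65 67 29 50)
59 → miss, evict 65, frames (67 29 50 59)
50 → hit
Hits: 5 of 12 references → 5/12 = 0.4167.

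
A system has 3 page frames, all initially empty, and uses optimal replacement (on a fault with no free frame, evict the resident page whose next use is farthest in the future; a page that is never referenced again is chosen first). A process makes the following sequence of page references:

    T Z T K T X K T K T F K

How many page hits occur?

7

T: miss, frames (T)
Z: miss, frames (T Z)
T: hit
K: miss, frames (T Z K)
T: hit
X: miss, evict Z, frames (T K X)
K: hit
T: hit
K: hit
T: hit
F: miss, evict X, frames (T K F)
K: hit
Hits: 7.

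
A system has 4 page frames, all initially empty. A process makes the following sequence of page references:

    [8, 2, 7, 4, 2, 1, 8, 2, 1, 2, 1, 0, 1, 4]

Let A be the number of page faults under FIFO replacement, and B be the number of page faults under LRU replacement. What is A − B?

Under FIFO: F F F F . F F F . . . F . F → 9 faults.
Under LRU: F F F F . F F . . . . F . F → 8 faults.
A − B = 9 − 8 = 1.

1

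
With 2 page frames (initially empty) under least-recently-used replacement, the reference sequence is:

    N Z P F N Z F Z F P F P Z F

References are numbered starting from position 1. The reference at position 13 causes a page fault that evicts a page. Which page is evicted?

pos 1: N -> miss, frames (N)
pos 2: Z -> miss, frames (N Z)
pos 3: P -> miss, evict N, frames (Z P)
pos 4: F -> miss, evict Z, frames (P F)
pos 5: N -> miss, evict P, frames (F N)
pos 6: Z -> miss, evict F, frames (N Z)
pos 7: F -> miss, evict N, frames (Z F)
pos 8: Z -> hit
pos 9: F -> hit
pos 10: P -> miss, evict Z, frames (F P)
pos 11: F -> hit
pos 12: P -> hit
pos 13: Z -> miss, evict F, frames (P Z)
At position 13, page F is evicted.

F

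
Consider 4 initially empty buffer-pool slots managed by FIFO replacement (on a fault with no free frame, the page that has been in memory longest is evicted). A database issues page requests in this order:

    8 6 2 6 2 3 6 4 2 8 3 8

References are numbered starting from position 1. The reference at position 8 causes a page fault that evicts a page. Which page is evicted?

pos 1: 8 → miss, frames {8}
pos 2: 6 → miss, frames {8,6}
pos 3: 2 → miss, frames {8,6,2}
pos 4: 6 → hit
pos 5: 2 → hit
pos 6: 3 → miss, frames {8,6,2,3}
pos 7: 6 → hit
pos 8: 4 → miss, evict 8, frames {6,2,3,4}
At position 8, page 8 is evicted.

8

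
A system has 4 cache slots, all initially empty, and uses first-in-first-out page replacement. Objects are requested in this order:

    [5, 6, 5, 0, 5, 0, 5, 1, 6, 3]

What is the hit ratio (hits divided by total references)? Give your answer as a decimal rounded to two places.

0.50

5 -> fault, frames [5]
6 -> fault, frames [5, 6]
5 -> hit
0 -> fault, frames [5, 6, 0]
5 -> hit
0 -> hit
5 -> hit
1 -> fault, frames [5, 6, 0, 1]
6 -> hit
3 -> fault, evict 5, frames [6, 0, 1, 3]
Hits: 5 of 10 references → 5/10 = 0.5000.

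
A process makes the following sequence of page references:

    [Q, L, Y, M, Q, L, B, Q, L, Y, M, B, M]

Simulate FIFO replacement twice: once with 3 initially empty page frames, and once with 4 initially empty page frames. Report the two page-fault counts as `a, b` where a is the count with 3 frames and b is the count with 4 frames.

9, 10

3 frames: F F F F F F F . . F F . . → 9 faults.
4 frames: F F F F . . F F F F F F . → 10 faults.
10 > 9: adding a frame increased faults — Belady's anomaly.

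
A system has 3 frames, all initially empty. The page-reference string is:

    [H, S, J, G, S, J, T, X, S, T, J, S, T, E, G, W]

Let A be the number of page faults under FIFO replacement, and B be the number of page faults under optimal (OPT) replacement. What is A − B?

Under FIFO: F F F F . . F F F . F . F F F F → 12 faults.
Under OPT: F F F F . . F F . . F . . F F F → 10 faults.
A − B = 12 − 10 = 2.

2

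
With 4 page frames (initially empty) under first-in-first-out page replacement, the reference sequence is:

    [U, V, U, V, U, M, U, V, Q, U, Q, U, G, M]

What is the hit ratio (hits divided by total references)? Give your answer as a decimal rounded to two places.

0.64

U -> miss, frames (U)
V -> miss, frames (U V)
U -> hit
V -> hit
U -> hit
M -> miss, frames (U V M)
U -> hit
V -> hit
Q -> miss, frames (U V M Q)
U -> hit
Q -> hit
U -> hit
G -> miss, evict U, frames (V M Q G)
M -> hit
Hits: 9 of 14 references → 9/14 = 0.6429.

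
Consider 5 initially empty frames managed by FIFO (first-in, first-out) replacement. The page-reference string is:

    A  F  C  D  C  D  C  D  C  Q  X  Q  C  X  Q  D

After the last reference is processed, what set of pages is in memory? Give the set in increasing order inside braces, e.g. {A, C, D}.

{C, D, F, Q, X}

A: fault, frames [A]
F: fault, frames [A, F]
C: fault, frames [A, F, C]
D: fault, frames [A, F, C, D]
C: hit
D: hit
C: hit
D: hit
C: hit
Q: fault, frames [A, F, C, D, Q]
X: fault, evict A, frames [F, C, D, Q, X]
Q: hit
C: hit
X: hit
Q: hit
D: hit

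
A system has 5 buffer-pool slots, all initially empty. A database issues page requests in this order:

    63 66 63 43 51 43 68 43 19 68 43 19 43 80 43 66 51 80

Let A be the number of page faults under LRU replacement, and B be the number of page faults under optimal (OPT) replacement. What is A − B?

Under LRU: F F . F F . F . F . . . . F . F F . → 9 faults.
Under OPT: F F . F F . F . F . . . . F . . . . → 7 faults.
A − B = 9 − 7 = 2.

2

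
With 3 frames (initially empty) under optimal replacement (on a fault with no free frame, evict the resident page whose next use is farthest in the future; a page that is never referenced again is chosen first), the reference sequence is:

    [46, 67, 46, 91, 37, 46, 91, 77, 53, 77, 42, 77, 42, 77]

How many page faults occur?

7

46: fault, frames {46}
67: fault, frames {46,67}
46: hit
91: fault, frames {46,67,91}
37: fault, evict 67, frames {46,91,37}
46: hit
91: hit
77: fault, evict 37, frames {46,91,77}
53: fault, evict 91, frames {46,77,53}
77: hit
42: fault, evict 53, frames {46,77,42}
77: hit
42: hit
77: hit
Page faults: 7.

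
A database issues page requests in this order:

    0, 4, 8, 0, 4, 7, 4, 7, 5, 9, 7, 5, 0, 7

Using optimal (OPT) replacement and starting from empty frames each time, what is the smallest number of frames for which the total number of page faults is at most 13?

2

f=1: 14 faults
f=2: 9 faults
f=3: 7 faults
f=4: 6 faults
f=5: 6 faults
f=6: 6 faults
Smallest f with faults ≤ 13 is 2.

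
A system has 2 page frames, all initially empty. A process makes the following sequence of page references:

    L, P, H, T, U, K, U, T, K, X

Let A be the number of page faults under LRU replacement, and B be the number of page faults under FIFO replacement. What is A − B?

Under LRU: F F F F F F . F F F → 9 faults.
Under FIFO: F F F F F F . F . F → 8 faults.
A − B = 9 − 8 = 1.

1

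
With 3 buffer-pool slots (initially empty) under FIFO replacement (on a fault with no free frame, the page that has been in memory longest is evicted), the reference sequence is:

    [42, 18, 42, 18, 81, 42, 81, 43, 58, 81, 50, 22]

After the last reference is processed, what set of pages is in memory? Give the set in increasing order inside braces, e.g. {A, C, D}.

42: miss, frames {42}
18: miss, frames {42,18}
42: hit
18: hit
81: miss, frames {42,18,81}
42: hit
81: hit
43: miss, evict 42, frames {18,81,43}
58: miss, evict 18, frames {81,43,58}
81: hit
50: miss, evict 81, frames {43,58,50}
22: miss, evict 43, frames {58,50,22}

{22, 50, 58}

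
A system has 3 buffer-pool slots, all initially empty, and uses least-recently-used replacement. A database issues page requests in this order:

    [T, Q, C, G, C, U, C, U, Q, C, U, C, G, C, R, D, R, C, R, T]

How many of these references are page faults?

10

T -> fault, frames {T}
Q -> fault, frames {T,Q}
C -> fault, frames {T,Q,C}
G -> fault, evict T, frames {Q,C,G}
C -> hit
U -> fault, evict Q, frames {G,C,U}
C -> hit
U -> hit
Q -> fault, evict G, frames {C,U,Q}
C -> hit
U -> hit
C -> hit
G -> fault, evict Q, frames {U,C,G}
C -> hit
R -> fault, evict U, frames {G,C,R}
D -> fault, evict G, frames {C,R,D}
R -> hit
C -> hit
R -> hit
T -> fault, evict D, frames {C,R,T}
Page faults: 10.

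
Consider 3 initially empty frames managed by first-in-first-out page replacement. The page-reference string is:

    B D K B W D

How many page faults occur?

B -> miss, frames {B}
D -> miss, frames {B,D}
K -> miss, frames {B,D,K}
B -> hit
W -> miss, evict B, frames {D,K,W}
D -> hit
Page faults: 4.

4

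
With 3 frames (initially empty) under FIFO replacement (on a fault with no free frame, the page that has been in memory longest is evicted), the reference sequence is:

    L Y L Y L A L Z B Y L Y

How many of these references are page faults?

L → fault, frames {L}
Y → fault, frames {L,Y}
L → hit
Y → hit
L → hit
A → fault, frames {L,Y,A}
L → hit
Z → fault, evict L, frames {Y,A,Z}
B → fault, evict Y, frames {A,Z,B}
Y → fault, evict A, frames {Z,B,Y}
L → fault, evict Z, frames {B,Y,L}
Y → hit
Page faults: 7.

7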